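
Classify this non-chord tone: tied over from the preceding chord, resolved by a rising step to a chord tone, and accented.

Retardation.

Approach: by preparation — the pitch is first a chord tone, then held (tied or repeated) while the harmony changes under it. Departure: up by step. Metric position: strong.
A prepared dissonance that resolves upward by step — a retardation. (The same figure resolving downward would be a suspension.)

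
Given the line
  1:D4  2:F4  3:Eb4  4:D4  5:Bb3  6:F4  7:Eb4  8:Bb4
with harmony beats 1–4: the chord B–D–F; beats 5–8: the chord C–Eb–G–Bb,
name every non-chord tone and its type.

Eb4 (beat 3) — passing tone; F4 (beat 6) — appoggiatura.

The harmony at that moment is B diminished triad (B, D, F); Eb4 is not a chord tone.
It is approached by step down from F4 and left by step down to D4.
Step in, step out in the same direction — a passing tone.
The harmony at that moment is C minor seventh chord (C, Eb, G, Bb); F4 is not a chord tone.
It is approached by leap up from Bb3 and left by step down to Eb4.
Leap in, step out — an appoggiatura.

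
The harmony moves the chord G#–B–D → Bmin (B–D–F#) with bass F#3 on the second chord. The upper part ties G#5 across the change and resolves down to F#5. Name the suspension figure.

At the second chord the bass is F#3. The suspended G#5 lies a ninth above the bass; after resolving down by step to F#5, the interval above the bass becomes an octave.
Suspension figures are named by those two intervals: 9–8.

9–8 suspension.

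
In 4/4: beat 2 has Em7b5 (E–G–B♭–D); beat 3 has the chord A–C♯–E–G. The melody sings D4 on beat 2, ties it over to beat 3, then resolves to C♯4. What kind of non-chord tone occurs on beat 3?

Suspension.

The harmony at that moment is A dominant seventh chord (A, C♯, E, G); D4 is not a chord tone.
It is held over (the same pitch as the preceding D4) and left by step down to C♯4.
Held over from the previous chord and resolving down by step — a suspension.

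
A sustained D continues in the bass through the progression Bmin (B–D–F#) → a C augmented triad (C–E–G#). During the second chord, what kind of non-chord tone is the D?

The harmony at that moment is C augmented triad (C, E, G#); D is not a chord tone.
It is held over (the same pitch as the preceding D) and then sustained as the same pitch into the next harmony.
Sustained through a change of harmony — a pedal tone.

Pedal tone (pedal point).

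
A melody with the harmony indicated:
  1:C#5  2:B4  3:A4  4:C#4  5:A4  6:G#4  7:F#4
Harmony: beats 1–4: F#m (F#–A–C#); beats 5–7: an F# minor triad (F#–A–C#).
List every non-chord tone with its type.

B4 (beat 2) — passing tone; G#4 (beat 6) — passing tone.

The harmony at that moment is F# minor triad (F#, A, C#); B4 is not a chord tone.
It is approached by step down from C#5 and left by step down to A4.
Step in, step out in the same direction — a passing tone.
The harmony at that moment is F# minor triad (F#, A, C#); G#4 is not a chord tone.
It is approached by step down from A4 and left by step down to F#4.
Step in, step out in the same direction — a passing tone.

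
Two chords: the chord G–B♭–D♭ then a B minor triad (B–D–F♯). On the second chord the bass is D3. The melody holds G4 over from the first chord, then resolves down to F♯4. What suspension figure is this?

At the second chord the bass is D3. The suspended G4 lies a fourth above the bass; after resolving down by step to F♯4, the interval above the bass becomes a third.
Suspension figures are named by those two intervals: 4–3.

4–3 suspension.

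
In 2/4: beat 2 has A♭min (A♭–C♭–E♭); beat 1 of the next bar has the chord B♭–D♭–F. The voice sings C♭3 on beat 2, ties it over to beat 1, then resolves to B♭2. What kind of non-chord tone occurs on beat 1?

The harmony at that moment is B♭ minor triad (B♭, D♭, F); C♭3 is not a chord tone.
It is held over (the same pitch as the preceding C♭3) and left by step down to B♭2.
Held over from the previous chord and resolving down by step — a suspension.

Suspension.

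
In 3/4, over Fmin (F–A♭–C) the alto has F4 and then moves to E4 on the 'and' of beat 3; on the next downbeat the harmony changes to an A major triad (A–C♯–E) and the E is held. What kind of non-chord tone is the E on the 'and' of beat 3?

The harmony at that moment is F minor triad (F, A♭, C); E4 is not a chord tone.
It is approached by step down from F4 and then sustained as the same pitch into the next harmony.
Arriving early and becoming a chord tone when the harmony changes — an anticipation.

Anticipation.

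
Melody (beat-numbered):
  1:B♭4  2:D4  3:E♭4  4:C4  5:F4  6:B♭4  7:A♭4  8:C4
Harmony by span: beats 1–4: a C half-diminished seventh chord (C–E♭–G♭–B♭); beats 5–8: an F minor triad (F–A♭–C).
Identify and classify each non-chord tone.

The harmony at that moment is C half-diminished seventh chord (C, E♭, G♭, B♭); D4 is not a chord tone.
It is approached by leap down from B♭4 and left by step up to E♭4.
Leap in, step out — an appoggiatura.
The harmony at that moment is F minor triad (F, A♭, C); B♭4 is not a chord tone.
It is approached by leap up from F4 and left by step down to A♭4.
Leap in, step out — an appoggiatura.

D4 (beat 2) — appoggiatura; B♭4 (beat 6) — appoggiatura.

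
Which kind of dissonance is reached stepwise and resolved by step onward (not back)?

Approach: by step. Departure: by step, continuing in the same direction.
Stepwise on both sides with no change of direction means the note fills in the space between two different chord tones — a passing tone. (Had it turned back to its starting note it would be a neighbor tone instead.)

Passing tone.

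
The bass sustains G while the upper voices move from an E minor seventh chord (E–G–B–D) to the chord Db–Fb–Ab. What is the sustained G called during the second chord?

The harmony at that moment is Db minor triad (Db, Fb, Ab); G is not a chord tone.
It is held over (the same pitch as the preceding G) and then sustained as the same pitch into the next harmony.
Sustained through a change of harmony — a pedal tone.

Pedal tone (pedal point).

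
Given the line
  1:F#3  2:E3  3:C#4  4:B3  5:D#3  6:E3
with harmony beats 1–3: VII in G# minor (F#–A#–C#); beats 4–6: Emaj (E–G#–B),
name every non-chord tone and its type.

The harmony at that moment is F# major triad (F#, A#, C#); E3 is not a chord tone.
It is approached by step down from F#3 and left by leap up to C#4.
Step in, leap out — an escape tone.
The harmony at that moment is E major triad (E, G#, B); D#3 is not a chord tone.
It is approached by leap down from B3 and left by step up to E3.
Leap in, step out — an appoggiatura.

E3 (beat 2) — escape tone; D#3 (beat 5) — appoggiatura.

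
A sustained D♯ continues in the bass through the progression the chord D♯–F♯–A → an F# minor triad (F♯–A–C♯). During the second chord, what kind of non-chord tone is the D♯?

The harmony at that moment is F♯ minor triad (F♯, A, C♯); D♯ is not a chord tone.
It is held over (the same pitch as the preceding D♯) and then sustained as the same pitch into the next harmony.
Sustained through a change of harmony — a pedal tone.

Pedal tone (pedal point).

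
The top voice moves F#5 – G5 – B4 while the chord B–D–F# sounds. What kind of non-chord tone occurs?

The harmony at that moment is B minor triad (B, D, F#); G5 is not a chord tone.
It is approached by step up from F#5 and left by leap down to B4.
Step in, leap out — an escape tone.

G5 is an escape tone.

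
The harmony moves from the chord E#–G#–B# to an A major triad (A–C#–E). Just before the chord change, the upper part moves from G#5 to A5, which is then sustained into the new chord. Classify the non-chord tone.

A5 is an anticipation.

The harmony at that moment is E# minor triad (E#, G#, B#); A5 is not a chord tone.
It is approached by step up from G#5 and then sustained as the same pitch into the next harmony.
Arriving early and becoming a chord tone when the harmony changes — an anticipation.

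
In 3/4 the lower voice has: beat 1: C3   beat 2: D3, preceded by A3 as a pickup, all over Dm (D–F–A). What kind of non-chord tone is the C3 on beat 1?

Appoggiatura.

The harmony at that moment is D minor triad (D, F, A); C3 is not a chord tone.
It is approached by leap down from A3 and left by step up to D3.
Leap in, step out, metrically accented — an appoggiatura.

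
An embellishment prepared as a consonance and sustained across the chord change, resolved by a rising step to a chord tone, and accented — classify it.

Retardation.

Approach: by preparation — the pitch is first a chord tone, then held (tied or repeated) while the harmony changes under it. Departure: up by step. Metric position: strong.
A prepared dissonance that resolves upward by step — a retardation. (The same figure resolving downward would be a suspension.)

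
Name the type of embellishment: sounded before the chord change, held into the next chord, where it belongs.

Approach: ahead of the chord change (typically by step), so it is dissonant against the current harmony. Departure: none — the same pitch is restated or held and is a chord tone of the new harmony.
Dissonant first, consonant once the harmony catches up: the note simply arrives early — an anticipation. (The reverse timing, consonant first and dissonant after the change, would be a suspension or retardation.)

Anticipation.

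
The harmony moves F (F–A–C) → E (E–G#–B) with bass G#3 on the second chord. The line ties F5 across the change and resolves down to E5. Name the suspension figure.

At the second chord the bass is G#3. The suspended F5 lies a seventh above the bass; after resolving down by step to E5, the interval above the bass becomes a sixth.
Suspension figures are named by those two intervals: 7–6.

7–6 suspension.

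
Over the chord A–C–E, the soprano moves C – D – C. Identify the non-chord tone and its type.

D is a neighbor tone.

The harmony at that moment is A minor triad (A, C, E); D is not a chord tone.
It is approached by step up from C and left by step down to C.
Step away and step back to the same note — a neighbor tone (upper neighbor).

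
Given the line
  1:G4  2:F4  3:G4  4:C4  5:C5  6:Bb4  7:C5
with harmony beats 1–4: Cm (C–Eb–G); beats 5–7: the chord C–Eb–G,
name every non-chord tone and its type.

F4 (beat 2) — neighbor tone; Bb4 (beat 6) — neighbor tone.

The harmony at that moment is C minor triad (C, Eb, G); F4 is not a chord tone.
It is approached by step down from G4 and left by step up to G4.
Step away and step back to the same note — a neighbor tone (lower neighbor).
The harmony at that moment is C minor triad (C, Eb, G); Bb4 is not a chord tone.
It is approached by step down from C5 and left by step up to C5.
Step away and step back to the same note — a neighbor tone (lower neighbor).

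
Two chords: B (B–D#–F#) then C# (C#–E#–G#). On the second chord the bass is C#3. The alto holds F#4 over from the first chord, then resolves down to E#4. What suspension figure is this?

4–3 suspension.

At the second chord the bass is C#3. The suspended F#4 lies a fourth above the bass; after resolving down by step to E#4, the interval above the bass becomes a third.
Suspension figures are named by those two intervals: 4–3.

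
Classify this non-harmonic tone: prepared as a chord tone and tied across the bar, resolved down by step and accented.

Approach: by preparation — the pitch is first a chord tone, then held (tied or repeated) while the harmony changes under it. Departure: down by step. Metric position: strong.
A prepared dissonance that resolves downward by step — a suspension. (The same figure resolving upward would be a retardation.)

Suspension.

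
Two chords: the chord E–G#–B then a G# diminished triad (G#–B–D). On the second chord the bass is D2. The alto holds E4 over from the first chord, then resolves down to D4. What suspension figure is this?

At the second chord the bass is D2. The suspended E4 lies a ninth above the bass; after resolving down by step to D4, the interval above the bass becomes an octave.
Suspension figures are named by those two intervals: 9–8.

9–8 suspension.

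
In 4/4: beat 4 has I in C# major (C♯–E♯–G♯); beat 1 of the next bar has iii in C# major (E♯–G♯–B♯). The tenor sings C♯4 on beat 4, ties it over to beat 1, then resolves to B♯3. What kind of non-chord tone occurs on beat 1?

Suspension.

The harmony at that moment is E♯ minor triad (E♯, G♯, B♯); C♯4 is not a chord tone.
It is held over (the same pitch as the preceding C♯4) and left by step down to B♯3.
Held over from the previous chord and resolving down by step — a suspension.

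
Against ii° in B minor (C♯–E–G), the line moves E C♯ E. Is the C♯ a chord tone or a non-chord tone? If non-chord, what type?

Chord tone (the root of C# diminished triad).

C# diminished triad contains C♯, E, G; C♯ is the root, so it is a chord tone.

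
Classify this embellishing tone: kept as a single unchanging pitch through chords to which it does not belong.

Pedal tone.

Approach: none. Departure: none — a single pitch is sustained while the chords change around it, passing through harmonies that do not contain it.
No melodic motion at all; the dissonance is created entirely by the moving harmonies against the stationary note — a pedal tone (pedal point).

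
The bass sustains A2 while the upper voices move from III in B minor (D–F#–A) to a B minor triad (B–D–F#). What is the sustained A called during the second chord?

Pedal tone (pedal point).

The harmony at that moment is B minor triad (B, D, F#); A2 is not a chord tone.
It is held over (the same pitch as the preceding A2) and then sustained as the same pitch into the next harmony.
Sustained through a change of harmony — a pedal tone.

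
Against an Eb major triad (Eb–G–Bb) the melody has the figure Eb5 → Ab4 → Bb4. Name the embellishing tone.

Ab4 is an appoggiatura.

The harmony at that moment is Eb major triad (Eb, G, Bb); Ab4 is not a chord tone.
It is approached by leap down from Eb5 and left by step up to Bb4.
Leap in, step out — an appoggiatura.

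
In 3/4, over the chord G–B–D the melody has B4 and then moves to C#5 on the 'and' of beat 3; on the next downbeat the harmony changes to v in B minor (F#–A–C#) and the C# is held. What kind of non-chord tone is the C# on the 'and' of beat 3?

Anticipation.

The harmony at that moment is G major triad (G, B, D); C#5 is not a chord tone.
It is approached by step up from B4 and then sustained as the same pitch into the next harmony.
Arriving early and becoming a chord tone when the harmony changes — an anticipation.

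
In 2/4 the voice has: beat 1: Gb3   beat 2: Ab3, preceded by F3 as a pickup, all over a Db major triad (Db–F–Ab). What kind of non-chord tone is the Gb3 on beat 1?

Passing tone.

The harmony at that moment is Db major triad (Db, F, Ab); Gb3 is not a chord tone.
It is approached by step up from F3 and left by step up to Ab3.
Step in, step out in the same direction — a passing tone.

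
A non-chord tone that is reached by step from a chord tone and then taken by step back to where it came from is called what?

Neighbor tone.

Approach: by step. Departure: by step in the opposite direction, back to the starting pitch.
Stepwise on both sides but reversing to return to the same chord tone — a neighbor tone. (Had it continued onward in the same direction it would be a passing tone instead.)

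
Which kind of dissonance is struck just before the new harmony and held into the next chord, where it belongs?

Anticipation.

Approach: ahead of the chord change (typically by step), so it is dissonant against the current harmony. Departure: none — the same pitch is restated or held and is a chord tone of the new harmony.
Dissonant first, consonant once the harmony catches up: the note simply arrives early — an anticipation. (The reverse timing, consonant first and dissonant after the change, would be a suspension or retardation.)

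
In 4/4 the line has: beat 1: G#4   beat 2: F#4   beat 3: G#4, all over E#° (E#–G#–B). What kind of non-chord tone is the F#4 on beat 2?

The harmony at that moment is E# diminished triad (E#, G#, B); F#4 is not a chord tone.
It is approached by step down from G#4 and left by step up to G#4.
Step away and step back to the same note — a neighbor tone (lower neighbor).

Lower neighbor tone.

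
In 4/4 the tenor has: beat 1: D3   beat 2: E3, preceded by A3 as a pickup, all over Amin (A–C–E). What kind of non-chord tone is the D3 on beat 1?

The harmony at that moment is A minor triad (A, C, E); D3 is not a chord tone.
It is approached by leap down from A3 and left by step up to E3.
Leap in, step out, metrically accented — an appoggiatura.

Appoggiatura.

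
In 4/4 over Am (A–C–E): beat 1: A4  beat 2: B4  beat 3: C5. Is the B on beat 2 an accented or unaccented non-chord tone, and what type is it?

The harmony at that moment is A minor triad (A, C, E); B4 is not a chord tone.
It is approached by step up from A4 and left by step up to C5.
Step in, step out in the same direction — a passing tone.
It falls on a weak beat, so it is unaccented.

Unaccented passing tone.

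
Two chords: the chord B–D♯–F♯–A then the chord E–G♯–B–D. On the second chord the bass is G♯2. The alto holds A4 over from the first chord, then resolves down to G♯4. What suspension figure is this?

At the second chord the bass is G♯2. The suspended A4 lies a ninth above the bass; after resolving down by step to G♯4, the interval above the bass becomes an octave.
Suspension figures are named by those two intervals: 9–8.

9–8 suspension.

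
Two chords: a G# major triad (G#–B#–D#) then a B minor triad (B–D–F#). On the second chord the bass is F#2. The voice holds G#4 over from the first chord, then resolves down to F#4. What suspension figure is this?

At the second chord the bass is F#2. The suspended G#4 lies a ninth above the bass; after resolving down by step to F#4, the interval above the bass becomes an octave.
Suspension figures are named by those two intervals: 9–8.

9–8 suspension.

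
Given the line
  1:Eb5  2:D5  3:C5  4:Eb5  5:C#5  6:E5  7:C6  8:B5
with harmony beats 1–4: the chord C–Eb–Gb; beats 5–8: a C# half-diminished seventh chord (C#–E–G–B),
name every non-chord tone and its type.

The harmony at that moment is C diminished triad (C, Eb, Gb); D5 is not a chord tone.
It is approached by step down from Eb5 and left by step down to C5.
Step in, step out in the same direction — a passing tone.
The harmony at that moment is C# half-diminished seventh chord (C#, E, G, B); C6 is not a chord tone.
It is approached by leap up from E5 and left by step down to B5.
Leap in, step out — an appoggiatura.

D5 (beat 2) — passing tone; C6 (beat 7) — appoggiatura.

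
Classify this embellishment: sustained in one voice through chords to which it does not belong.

Pedal tone.

Approach: none. Departure: none — a single pitch is sustained while the chords change around it, passing through harmonies that do not contain it.
No melodic motion at all; the dissonance is created entirely by the moving harmonies against the stationary note — a pedal tone (pedal point).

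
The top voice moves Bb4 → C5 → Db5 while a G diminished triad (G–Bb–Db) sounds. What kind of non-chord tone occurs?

The harmony at that moment is G diminished triad (G, Bb, Db); C5 is not a chord tone.
It is approached by step up from Bb4 and left by step up to Db5.
Step in, step out in the same direction — a passing tone.

C5 is a passing tone.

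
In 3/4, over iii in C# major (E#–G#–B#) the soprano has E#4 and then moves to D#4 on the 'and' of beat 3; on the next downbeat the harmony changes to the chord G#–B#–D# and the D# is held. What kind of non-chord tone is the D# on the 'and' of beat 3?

The harmony at that moment is E# minor triad (E#, G#, B#); D#4 is not a chord tone.
It is approached by step down from E#4 and then sustained as the same pitch into the next harmony.
Arriving early and becoming a chord tone when the harmony changes — an anticipation.

Anticipation.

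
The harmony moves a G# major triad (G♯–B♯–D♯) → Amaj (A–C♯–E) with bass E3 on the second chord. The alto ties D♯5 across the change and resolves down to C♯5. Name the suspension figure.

At the second chord the bass is E3. The suspended D♯5 lies a seventh above the bass; after resolving down by step to C♯5, the interval above the bass becomes a sixth.
Suspension figures are named by those two intervals: 7–6.

7–6 suspension.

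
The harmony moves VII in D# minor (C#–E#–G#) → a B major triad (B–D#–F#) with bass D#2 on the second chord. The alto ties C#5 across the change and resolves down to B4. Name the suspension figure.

At the second chord the bass is D#2. The suspended C#5 lies a seventh above the bass; after resolving down by step to B4, the interval above the bass becomes a sixth.
Suspension figures are named by those two intervals: 7–6.

7–6 suspension.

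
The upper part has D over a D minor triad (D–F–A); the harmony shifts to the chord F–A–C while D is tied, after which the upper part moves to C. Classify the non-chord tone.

D is a suspension.

The harmony at that moment is F major triad (F, A, C); D is not a chord tone.
It is held over (the same pitch as the preceding D) and left by step down to C.
Held over from the previous chord and resolving down by step — a suspension.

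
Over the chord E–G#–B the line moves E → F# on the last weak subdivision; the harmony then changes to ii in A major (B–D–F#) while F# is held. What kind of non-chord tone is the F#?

F# is an anticipation.

The harmony at that moment is E major triad (E, G#, B); F# is not a chord tone.
It is approached by step up from E and then sustained as the same pitch into the next harmony.
Arriving early and becoming a chord tone when the harmony changes — an anticipation.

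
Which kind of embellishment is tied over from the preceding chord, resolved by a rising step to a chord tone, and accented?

Approach: by preparation — the pitch is first a chord tone, then held (tied or repeated) while the harmony changes under it. Departure: up by step. Metric position: strong.
A prepared dissonance that resolves upward by step — a retardation. (The same figure resolving downward would be a suspension.)

Retardation.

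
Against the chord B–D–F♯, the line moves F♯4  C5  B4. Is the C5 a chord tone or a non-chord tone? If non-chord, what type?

Non-chord tone — an appoggiatura.

The harmony at that moment is B minor triad (B, D, F♯); C5 is not a chord tone.
It is approached by leap up from F♯4 and left by step down to B4.
Leap in, step out — an appoggiatura.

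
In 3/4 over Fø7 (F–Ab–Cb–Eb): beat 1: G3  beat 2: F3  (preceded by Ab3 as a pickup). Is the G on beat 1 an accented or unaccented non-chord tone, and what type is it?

Accented passing tone.

The harmony at that moment is F half-diminished seventh chord (F, Ab, Cb, Eb); G3 is not a chord tone.
It is approached by step down from Ab3 and left by step down to F3.
Step in, step out in the same direction — a passing tone.
It falls on the downbeat, so it is accented.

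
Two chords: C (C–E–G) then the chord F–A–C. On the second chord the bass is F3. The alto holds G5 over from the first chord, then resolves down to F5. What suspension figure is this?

At the second chord the bass is F3. The suspended G5 lies a ninth above the bass; after resolving down by step to F5, the interval above the bass becomes an octave.
Suspension figures are named by those two intervals: 9–8.

9–8 suspension.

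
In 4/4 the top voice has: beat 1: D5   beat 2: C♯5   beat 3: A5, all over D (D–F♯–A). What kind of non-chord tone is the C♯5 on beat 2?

Escape tone.

The harmony at that moment is D major triad (D, F♯, A); C♯5 is not a chord tone.
It is approached by step down from D5 and left by leap up to A5.
Step in, leap out, on a weak beat — an escape tone.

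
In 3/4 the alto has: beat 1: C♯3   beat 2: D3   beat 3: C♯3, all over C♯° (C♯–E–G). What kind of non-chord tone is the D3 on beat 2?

The harmony at that moment is C♯ diminished triad (C♯, E, G); D3 is not a chord tone.
It is approached by step up from C♯3 and left by step down to C♯3.
Step away and step back to the same note — a neighbor tone (upper neighbor).

Upper neighbor tone.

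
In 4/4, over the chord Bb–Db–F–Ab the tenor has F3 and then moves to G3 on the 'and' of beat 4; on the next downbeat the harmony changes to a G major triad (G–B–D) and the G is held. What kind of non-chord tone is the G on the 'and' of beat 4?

Anticipation.

The harmony at that moment is Bb minor seventh chord (Bb, Db, F, Ab); G3 is not a chord tone.
It is approached by step up from F3 and then sustained as the same pitch into the next harmony.
Arriving early and becoming a chord tone when the harmony changes — an anticipation.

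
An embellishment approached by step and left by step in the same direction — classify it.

Approach: by step. Departure: by step, continuing in the same direction.
Stepwise on both sides with no change of direction means the note fills in the space between two different chord tones — a passing tone. (Had it turned back to its starting note it would be a neighbor tone instead.)

Passing tone.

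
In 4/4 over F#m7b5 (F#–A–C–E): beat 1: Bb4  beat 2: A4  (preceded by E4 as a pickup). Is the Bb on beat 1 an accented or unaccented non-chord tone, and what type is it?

Accented appoggiatura.

The harmony at that moment is F# half-diminished seventh chord (F#, A, C, E); Bb4 is not a chord tone.
It is approached by leap up from E4 and left by step down to A4.
Leap in, step out — an appoggiatura.
It falls on the downbeat, so it is accented.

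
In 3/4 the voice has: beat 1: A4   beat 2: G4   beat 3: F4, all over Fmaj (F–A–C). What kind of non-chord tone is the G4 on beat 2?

The harmony at that moment is F major triad (F, A, C); G4 is not a chord tone.
It is approached by step down from A4 and left by step down to F4.
Step in, step out in the same direction — a passing tone.

Passing tone.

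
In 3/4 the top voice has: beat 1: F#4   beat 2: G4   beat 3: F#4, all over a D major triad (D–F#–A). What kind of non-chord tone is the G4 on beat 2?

Upper neighbor tone.

The harmony at that moment is D major triad (D, F#, A); G4 is not a chord tone.
It is approached by step up from F#4 and left by step down to F#4.
Step away and step back to the same note — a neighbor tone (upper neighbor).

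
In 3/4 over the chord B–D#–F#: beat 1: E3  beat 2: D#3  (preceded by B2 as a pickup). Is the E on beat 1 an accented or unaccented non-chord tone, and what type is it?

The harmony at that moment is B major triad (B, D#, F#); E3 is not a chord tone.
It is approached by leap up from B2 and left by step down to D#3.
Leap in, step out — an appoggiatura.
It falls on the downbeat, so it is accented.

Accented appoggiatura.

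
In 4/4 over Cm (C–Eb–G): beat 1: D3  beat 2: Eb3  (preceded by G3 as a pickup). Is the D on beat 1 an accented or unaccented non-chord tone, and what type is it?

The harmony at that moment is C minor triad (C, Eb, G); D3 is not a chord tone.
It is approached by leap down from G3 and left by step up to Eb3.
Leap in, step out — an appoggiatura.
It falls on the downbeat, so it is accented.

Accented appoggiatura.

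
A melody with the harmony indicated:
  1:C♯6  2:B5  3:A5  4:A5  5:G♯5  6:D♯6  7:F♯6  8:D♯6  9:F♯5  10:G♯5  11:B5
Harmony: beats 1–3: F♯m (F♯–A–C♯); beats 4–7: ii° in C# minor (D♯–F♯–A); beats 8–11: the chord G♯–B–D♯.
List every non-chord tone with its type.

B5 (beat 2) — passing tone; G♯5 (beat 5) — escape tone; F♯5 (beat 9) — appoggiatura.

The harmony at that moment is F♯ minor triad (F♯, A, C♯); B5 is not a chord tone.
It is approached by step down from C♯6 and left by step down to A5.
Step in, step out in the same direction — a passing tone.
The harmony at that moment is D♯ diminished triad (D♯, F♯, A); G♯5 is not a chord tone.
It is approached by step down from A5 and left by leap up to D♯6.
Step in, leap out — an escape tone.
The harmony at that moment is G♯ minor triad (G♯, B, D♯); F♯5 is not a chord tone.
It is approached by leap down from D♯6 and left by step up to G♯5.
Leap in, step out — an appoggiatura.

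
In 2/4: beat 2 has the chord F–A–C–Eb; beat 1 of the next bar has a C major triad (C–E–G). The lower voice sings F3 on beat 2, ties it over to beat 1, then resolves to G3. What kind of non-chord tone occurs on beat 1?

Retardation.

The harmony at that moment is C major triad (C, E, G); F3 is not a chord tone.
It is held over (the same pitch as the preceding F3) and left by step up to G3.
Held over from the previous chord and resolving up by step — a retardation.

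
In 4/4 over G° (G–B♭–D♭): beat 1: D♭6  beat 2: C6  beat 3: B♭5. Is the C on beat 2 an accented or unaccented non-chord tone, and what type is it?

Unaccented passing tone.

The harmony at that moment is G diminished triad (G, B♭, D♭); C6 is not a chord tone.
It is approached by step down from D♭6 and left by step down to B♭5.
Step in, step out in the same direction — a passing tone.
It falls on a weak beat, so it is unaccented.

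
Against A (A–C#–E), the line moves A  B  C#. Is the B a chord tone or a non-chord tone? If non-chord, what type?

The harmony at that moment is A major triad (A, C#, E); B is not a chord tone.
It is approached by step up from A and left by step up to C#.
Step in, step out in the same direction — a passing tone.

Non-chord tone — a passing tone.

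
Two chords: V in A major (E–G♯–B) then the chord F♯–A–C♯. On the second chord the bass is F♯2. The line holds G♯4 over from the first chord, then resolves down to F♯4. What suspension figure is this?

9–8 suspension.

At the second chord the bass is F♯2. The suspended G♯4 lies a ninth above the bass; after resolving down by step to F♯4, the interval above the bass becomes an octave.
Suspension figures are named by those two intervals: 9–8.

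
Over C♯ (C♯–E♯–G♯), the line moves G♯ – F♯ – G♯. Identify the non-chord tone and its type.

F♯ is a neighbor tone.

The harmony at that moment is C♯ major triad (C♯, E♯, G♯); F♯ is not a chord tone.
It is approached by step down from G♯ and left by step up to G♯.
Step away and step back to the same note — a neighbor tone (lower neighbor).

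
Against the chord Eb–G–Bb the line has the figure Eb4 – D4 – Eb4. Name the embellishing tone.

D4 is a neighbor tone.

The harmony at that moment is Eb major triad (Eb, G, Bb); D4 is not a chord tone.
It is approached by step down from Eb4 and left by step up to Eb4.
Step away and step back to the same note — a neighbor tone (lower neighbor).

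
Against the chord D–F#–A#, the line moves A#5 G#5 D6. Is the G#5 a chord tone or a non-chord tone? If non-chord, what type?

Non-chord tone — an escape tone.

The harmony at that moment is D augmented triad (D, F#, A#); G#5 is not a chord tone.
It is approached by step down from A#5 and left by leap up to D6.
Step in, leap out — an escape tone.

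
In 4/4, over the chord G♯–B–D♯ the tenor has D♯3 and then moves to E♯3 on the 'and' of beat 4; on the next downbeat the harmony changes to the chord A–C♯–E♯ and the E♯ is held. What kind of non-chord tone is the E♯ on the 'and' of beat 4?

Anticipation.

The harmony at that moment is G♯ minor triad (G♯, B, D♯); E♯3 is not a chord tone.
It is approached by step up from D♯3 and then sustained as the same pitch into the next harmony.
Arriving early and becoming a chord tone when the harmony changes — an anticipation.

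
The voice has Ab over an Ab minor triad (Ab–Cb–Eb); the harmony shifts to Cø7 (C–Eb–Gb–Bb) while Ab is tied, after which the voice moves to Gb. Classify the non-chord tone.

Ab is a suspension.

The harmony at that moment is C half-diminished seventh chord (C, Eb, Gb, Bb); Ab is not a chord tone.
It is held over (the same pitch as the preceding Ab) and left by step down to Gb.
Held over from the previous chord and resolving down by step — a suspension.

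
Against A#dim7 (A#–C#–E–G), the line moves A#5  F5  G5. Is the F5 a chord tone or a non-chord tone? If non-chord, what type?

The harmony at that moment is A# diminished seventh chord (A#, C#, E, G); F5 is not a chord tone.
It is approached by leap down from A#5 and left by step up to G5.
Leap in, step out — an appoggiatura.

Non-chord tone — an appoggiatura.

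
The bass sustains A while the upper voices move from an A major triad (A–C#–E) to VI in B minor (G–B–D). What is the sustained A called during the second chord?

The harmony at that moment is G major triad (G, B, D); A is not a chord tone.
It is held over (the same pitch as the preceding A) and then sustained as the same pitch into the next harmony.
Sustained through a change of harmony — a pedal tone.

Pedal tone (pedal point).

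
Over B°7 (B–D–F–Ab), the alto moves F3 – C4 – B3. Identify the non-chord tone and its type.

The harmony at that moment is B diminished seventh chord (B, D, F, Ab); C4 is not a chord tone.
It is approached by leap up from F3 and left by step down to B3.
Leap in, step out — an appoggiatura.

C4 is an appoggiatura.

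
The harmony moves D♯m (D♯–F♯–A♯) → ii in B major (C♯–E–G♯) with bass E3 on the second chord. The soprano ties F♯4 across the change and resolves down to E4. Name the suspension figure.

9–8 suspension.

At the second chord the bass is E3. The suspended F♯4 lies a ninth above the bass; after resolving down by step to E4, the interval above the bass becomes an octave.
Suspension figures are named by those two intervals: 9–8.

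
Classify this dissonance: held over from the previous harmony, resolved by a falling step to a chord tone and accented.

Approach: by preparation — the pitch is first a chord tone, then held (tied or repeated) while the harmony changes under it. Departure: down by step. Metric position: strong.
A prepared dissonance that resolves downward by step — a suspension. (The same figure resolving upward would be a retardation.)

Suspension.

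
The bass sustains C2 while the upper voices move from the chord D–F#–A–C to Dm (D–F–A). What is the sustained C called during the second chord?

The harmony at that moment is D minor triad (D, F, A); C2 is not a chord tone.
It is held over (the same pitch as the preceding C2) and then sustained as the same pitch into the next harmony.
Sustained through a change of harmony — a pedal tone.

Pedal tone (pedal point).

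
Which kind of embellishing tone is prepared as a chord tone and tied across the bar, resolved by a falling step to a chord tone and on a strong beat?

Approach: by preparation — the pitch is first a chord tone, then held (tied or repeated) while the harmony changes under it. Departure: down by step. Metric position: strong.
A prepared dissonance that resolves downward by step — a suspension. (The same figure resolving upward would be a retardation.)

Suspension.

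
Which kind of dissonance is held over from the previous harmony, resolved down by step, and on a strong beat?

Suspension.

Approach: by preparation — the pitch is first a chord tone, then held (tied or repeated) while the harmony changes under it. Departure: down by step. Metric position: strong.
A prepared dissonance that resolves downward by step — a suspension. (The same figure resolving upward would be a retardation.)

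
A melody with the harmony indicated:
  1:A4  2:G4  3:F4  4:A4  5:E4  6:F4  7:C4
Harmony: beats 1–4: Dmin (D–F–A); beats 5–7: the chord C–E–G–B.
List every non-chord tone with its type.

G4 (beat 2) — passing tone; F4 (beat 6) — escape tone.

The harmony at that moment is D minor triad (D, F, A); G4 is not a chord tone.
It is approached by step down from A4 and left by step down to F4.
Step in, step out in the same direction — a passing tone.
The harmony at that moment is C major seventh chord (C, E, G, B); F4 is not a chord tone.
It is approached by step up from E4 and left by leap down to C4.
Step in, leap out — an escape tone.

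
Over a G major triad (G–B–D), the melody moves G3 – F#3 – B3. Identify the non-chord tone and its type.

F#3 is an escape tone.

The harmony at that moment is G major triad (G, B, D); F#3 is not a chord tone.
It is approached by step down from G3 and left by leap up to B3.
Step in, leap out — an escape tone.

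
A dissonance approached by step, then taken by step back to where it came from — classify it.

Neighbor tone.

Approach: by step. Departure: by step in the opposite direction, back to the starting pitch.
Stepwise on both sides but reversing to return to the same chord tone — a neighbor tone. (Had it continued onward in the same direction it would be a passing tone instead.)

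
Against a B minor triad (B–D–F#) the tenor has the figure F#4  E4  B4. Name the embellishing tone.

The harmony at that moment is B minor triad (B, D, F#); E4 is not a chord tone.
It is approached by step down from F#4 and left by leap up to B4.
Step in, leap out — an escape tone.

E4 is an escape tone.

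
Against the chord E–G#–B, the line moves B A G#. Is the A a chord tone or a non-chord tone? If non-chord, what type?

The harmony at that moment is E major triad (E, G#, B); A is not a chord tone.
It is approached by step down from B and left by step down to G#.
Step in, step out in the same direction — a passing tone.

Non-chord tone — a passing tone.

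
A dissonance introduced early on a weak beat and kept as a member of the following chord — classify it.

Approach: ahead of the chord change (typically by step), so it is dissonant against the current harmony. Departure: none — the same pitch is restated or held and is a chord tone of the new harmony.
Dissonant first, consonant once the harmony catches up: the note simply arrives early — an anticipation. (The reverse timing, consonant first and dissonant after the change, would be a suspension or retardation.)

Anticipation.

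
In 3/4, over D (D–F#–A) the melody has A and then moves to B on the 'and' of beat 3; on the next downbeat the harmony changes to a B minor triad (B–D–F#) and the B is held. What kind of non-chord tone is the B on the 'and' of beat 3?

Anticipation.

The harmony at that moment is D major triad (D, F#, A); B is not a chord tone.
It is approached by step up from A and then sustained as the same pitch into the next harmony.
Arriving early and becoming a chord tone when the harmony changes — an anticipation.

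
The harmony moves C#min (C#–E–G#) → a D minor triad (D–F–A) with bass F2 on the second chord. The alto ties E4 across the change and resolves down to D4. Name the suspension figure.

At the second chord the bass is F2. The suspended E4 lies a seventh above the bass; after resolving down by step to D4, the interval above the bass becomes a sixth.
Suspension figures are named by those two intervals: 7–6.

7–6 suspension.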